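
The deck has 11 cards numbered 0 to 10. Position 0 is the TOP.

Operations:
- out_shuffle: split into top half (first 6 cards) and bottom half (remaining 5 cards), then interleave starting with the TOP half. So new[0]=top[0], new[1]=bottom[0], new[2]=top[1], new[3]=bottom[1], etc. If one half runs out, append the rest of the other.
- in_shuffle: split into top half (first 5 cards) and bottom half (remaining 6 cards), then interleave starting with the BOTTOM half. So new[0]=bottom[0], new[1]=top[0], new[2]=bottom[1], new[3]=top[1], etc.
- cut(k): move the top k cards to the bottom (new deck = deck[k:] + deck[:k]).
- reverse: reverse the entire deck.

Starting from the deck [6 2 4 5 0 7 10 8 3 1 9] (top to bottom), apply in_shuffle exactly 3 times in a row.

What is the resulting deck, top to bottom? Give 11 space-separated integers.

After op 1 (in_shuffle): [7 6 10 2 8 4 3 5 1 0 9]
After op 2 (in_shuffle): [4 7 3 6 5 10 1 2 0 8 9]
After op 3 (in_shuffle): [10 4 1 7 2 3 0 6 8 5 9]

Answer: 10 4 1 7 2 3 0 6 8 5 9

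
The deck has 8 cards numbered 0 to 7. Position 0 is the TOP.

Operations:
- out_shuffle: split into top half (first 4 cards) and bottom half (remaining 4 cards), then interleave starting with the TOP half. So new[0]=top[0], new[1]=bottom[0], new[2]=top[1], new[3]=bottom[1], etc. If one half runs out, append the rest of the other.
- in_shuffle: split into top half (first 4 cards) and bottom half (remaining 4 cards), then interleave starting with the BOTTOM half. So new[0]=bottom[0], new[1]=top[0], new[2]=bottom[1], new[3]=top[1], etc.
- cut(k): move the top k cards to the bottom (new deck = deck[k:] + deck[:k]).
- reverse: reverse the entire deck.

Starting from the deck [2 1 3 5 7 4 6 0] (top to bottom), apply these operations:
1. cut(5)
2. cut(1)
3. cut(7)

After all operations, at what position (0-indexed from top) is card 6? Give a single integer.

After op 1 (cut(5)): [4 6 0 2 1 3 5 7]
After op 2 (cut(1)): [6 0 2 1 3 5 7 4]
After op 3 (cut(7)): [4 6 0 2 1 3 5 7]
Card 6 is at position 1.

Answer: 1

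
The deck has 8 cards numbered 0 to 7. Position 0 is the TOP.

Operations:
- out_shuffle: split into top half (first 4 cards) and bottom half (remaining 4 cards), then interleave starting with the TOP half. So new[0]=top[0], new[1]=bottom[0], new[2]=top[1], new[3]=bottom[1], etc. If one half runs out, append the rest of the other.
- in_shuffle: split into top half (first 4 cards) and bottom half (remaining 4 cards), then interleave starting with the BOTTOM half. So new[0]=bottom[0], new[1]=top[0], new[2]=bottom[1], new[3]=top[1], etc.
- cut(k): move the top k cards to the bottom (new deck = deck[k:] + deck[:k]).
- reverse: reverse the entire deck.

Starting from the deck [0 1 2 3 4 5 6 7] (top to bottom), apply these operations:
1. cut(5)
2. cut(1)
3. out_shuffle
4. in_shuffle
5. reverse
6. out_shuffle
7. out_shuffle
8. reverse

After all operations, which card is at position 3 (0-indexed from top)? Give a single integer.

Answer: 5

Derivation:
After op 1 (cut(5)): [5 6 7 0 1 2 3 4]
After op 2 (cut(1)): [6 7 0 1 2 3 4 5]
After op 3 (out_shuffle): [6 2 7 3 0 4 1 5]
After op 4 (in_shuffle): [0 6 4 2 1 7 5 3]
After op 5 (reverse): [3 5 7 1 2 4 6 0]
After op 6 (out_shuffle): [3 2 5 4 7 6 1 0]
After op 7 (out_shuffle): [3 7 2 6 5 1 4 0]
After op 8 (reverse): [0 4 1 5 6 2 7 3]
Position 3: card 5.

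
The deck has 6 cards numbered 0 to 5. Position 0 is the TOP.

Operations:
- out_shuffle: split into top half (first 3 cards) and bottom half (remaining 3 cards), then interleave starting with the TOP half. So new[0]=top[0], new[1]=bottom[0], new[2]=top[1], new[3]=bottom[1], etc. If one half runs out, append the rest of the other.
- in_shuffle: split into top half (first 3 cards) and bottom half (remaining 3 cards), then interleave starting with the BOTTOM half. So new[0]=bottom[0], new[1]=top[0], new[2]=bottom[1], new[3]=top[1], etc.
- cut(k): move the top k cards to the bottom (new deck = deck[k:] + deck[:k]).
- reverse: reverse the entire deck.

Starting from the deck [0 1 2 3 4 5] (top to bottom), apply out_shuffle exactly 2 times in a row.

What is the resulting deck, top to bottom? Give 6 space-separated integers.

After op 1 (out_shuffle): [0 3 1 4 2 5]
After op 2 (out_shuffle): [0 4 3 2 1 5]

Answer: 0 4 3 2 1 5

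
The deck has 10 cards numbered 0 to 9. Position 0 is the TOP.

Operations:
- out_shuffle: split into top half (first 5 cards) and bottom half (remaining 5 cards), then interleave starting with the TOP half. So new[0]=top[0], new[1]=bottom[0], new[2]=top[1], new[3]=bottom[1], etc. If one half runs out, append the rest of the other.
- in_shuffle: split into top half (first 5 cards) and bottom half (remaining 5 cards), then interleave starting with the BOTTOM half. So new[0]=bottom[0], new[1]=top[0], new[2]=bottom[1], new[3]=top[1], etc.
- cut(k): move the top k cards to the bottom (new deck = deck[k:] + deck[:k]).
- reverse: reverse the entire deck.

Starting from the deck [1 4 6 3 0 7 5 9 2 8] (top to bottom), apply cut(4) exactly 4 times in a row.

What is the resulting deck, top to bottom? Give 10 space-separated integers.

After op 1 (cut(4)): [0 7 5 9 2 8 1 4 6 3]
After op 2 (cut(4)): [2 8 1 4 6 3 0 7 5 9]
After op 3 (cut(4)): [6 3 0 7 5 9 2 8 1 4]
After op 4 (cut(4)): [5 9 2 8 1 4 6 3 0 7]

Answer: 5 9 2 8 1 4 6 3 0 7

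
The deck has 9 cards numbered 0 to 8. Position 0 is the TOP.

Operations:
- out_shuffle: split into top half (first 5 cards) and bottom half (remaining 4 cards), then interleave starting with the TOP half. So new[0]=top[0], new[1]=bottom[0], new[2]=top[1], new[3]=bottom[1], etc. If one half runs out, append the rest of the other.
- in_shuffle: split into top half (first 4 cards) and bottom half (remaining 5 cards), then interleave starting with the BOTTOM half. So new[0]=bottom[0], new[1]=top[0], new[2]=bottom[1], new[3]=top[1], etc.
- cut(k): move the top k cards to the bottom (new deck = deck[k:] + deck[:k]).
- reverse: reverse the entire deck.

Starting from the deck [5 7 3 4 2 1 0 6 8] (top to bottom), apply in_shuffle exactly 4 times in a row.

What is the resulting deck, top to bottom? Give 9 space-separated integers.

Answer: 4 6 3 0 7 1 5 2 8

Derivation:
After op 1 (in_shuffle): [2 5 1 7 0 3 6 4 8]
After op 2 (in_shuffle): [0 2 3 5 6 1 4 7 8]
After op 3 (in_shuffle): [6 0 1 2 4 3 7 5 8]
After op 4 (in_shuffle): [4 6 3 0 7 1 5 2 8]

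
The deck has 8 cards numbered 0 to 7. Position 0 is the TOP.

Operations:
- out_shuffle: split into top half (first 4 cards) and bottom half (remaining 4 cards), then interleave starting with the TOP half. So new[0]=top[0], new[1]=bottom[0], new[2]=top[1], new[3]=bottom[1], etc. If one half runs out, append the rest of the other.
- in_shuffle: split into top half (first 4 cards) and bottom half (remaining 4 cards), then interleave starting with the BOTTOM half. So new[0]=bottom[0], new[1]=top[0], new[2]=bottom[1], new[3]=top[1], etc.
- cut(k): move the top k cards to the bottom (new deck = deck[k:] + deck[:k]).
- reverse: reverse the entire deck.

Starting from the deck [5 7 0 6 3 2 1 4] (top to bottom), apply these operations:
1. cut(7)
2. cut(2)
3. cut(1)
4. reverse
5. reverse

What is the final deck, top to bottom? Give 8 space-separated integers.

Answer: 0 6 3 2 1 4 5 7

Derivation:
After op 1 (cut(7)): [4 5 7 0 6 3 2 1]
After op 2 (cut(2)): [7 0 6 3 2 1 4 5]
After op 3 (cut(1)): [0 6 3 2 1 4 5 7]
After op 4 (reverse): [7 5 4 1 2 3 6 0]
After op 5 (reverse): [0 6 3 2 1 4 5 7]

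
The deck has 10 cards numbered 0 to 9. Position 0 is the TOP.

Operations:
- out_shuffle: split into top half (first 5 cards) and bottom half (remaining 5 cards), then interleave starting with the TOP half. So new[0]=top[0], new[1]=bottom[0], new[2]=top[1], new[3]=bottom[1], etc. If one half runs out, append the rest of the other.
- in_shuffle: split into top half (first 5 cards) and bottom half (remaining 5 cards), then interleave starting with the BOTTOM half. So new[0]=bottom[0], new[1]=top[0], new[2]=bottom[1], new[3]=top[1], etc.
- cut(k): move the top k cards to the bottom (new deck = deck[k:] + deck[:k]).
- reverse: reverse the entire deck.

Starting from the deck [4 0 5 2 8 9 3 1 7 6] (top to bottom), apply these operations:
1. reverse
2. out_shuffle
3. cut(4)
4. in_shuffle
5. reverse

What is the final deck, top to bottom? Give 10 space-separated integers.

After op 1 (reverse): [6 7 1 3 9 8 2 5 0 4]
After op 2 (out_shuffle): [6 8 7 2 1 5 3 0 9 4]
After op 3 (cut(4)): [1 5 3 0 9 4 6 8 7 2]
After op 4 (in_shuffle): [4 1 6 5 8 3 7 0 2 9]
After op 5 (reverse): [9 2 0 7 3 8 5 6 1 4]

Answer: 9 2 0 7 3 8 5 6 1 4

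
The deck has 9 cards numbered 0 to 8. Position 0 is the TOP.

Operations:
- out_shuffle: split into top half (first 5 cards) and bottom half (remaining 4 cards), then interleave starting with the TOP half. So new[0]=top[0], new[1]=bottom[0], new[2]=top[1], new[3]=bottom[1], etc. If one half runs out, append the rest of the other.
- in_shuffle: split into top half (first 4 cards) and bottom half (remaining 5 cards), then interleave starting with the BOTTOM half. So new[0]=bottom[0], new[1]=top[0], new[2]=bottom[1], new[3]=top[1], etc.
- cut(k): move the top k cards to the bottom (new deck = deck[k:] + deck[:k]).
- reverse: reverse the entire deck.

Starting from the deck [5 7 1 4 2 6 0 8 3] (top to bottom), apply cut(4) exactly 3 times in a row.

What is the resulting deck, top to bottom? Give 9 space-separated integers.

Answer: 4 2 6 0 8 3 5 7 1

Derivation:
After op 1 (cut(4)): [2 6 0 8 3 5 7 1 4]
After op 2 (cut(4)): [3 5 7 1 4 2 6 0 8]
After op 3 (cut(4)): [4 2 6 0 8 3 5 7 1]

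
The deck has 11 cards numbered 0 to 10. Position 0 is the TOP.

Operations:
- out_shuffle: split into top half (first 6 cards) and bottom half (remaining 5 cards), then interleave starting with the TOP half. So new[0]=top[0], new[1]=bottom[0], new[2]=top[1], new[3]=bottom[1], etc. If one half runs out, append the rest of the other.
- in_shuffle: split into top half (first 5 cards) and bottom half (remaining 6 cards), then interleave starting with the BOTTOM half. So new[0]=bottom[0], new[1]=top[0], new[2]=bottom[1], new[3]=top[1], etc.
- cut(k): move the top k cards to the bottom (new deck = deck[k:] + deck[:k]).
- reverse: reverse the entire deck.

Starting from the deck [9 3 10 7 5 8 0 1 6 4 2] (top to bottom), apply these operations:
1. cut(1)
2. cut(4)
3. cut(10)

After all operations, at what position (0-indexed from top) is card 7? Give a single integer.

After op 1 (cut(1)): [3 10 7 5 8 0 1 6 4 2 9]
After op 2 (cut(4)): [8 0 1 6 4 2 9 3 10 7 5]
After op 3 (cut(10)): [5 8 0 1 6 4 2 9 3 10 7]
Card 7 is at position 10.

Answer: 10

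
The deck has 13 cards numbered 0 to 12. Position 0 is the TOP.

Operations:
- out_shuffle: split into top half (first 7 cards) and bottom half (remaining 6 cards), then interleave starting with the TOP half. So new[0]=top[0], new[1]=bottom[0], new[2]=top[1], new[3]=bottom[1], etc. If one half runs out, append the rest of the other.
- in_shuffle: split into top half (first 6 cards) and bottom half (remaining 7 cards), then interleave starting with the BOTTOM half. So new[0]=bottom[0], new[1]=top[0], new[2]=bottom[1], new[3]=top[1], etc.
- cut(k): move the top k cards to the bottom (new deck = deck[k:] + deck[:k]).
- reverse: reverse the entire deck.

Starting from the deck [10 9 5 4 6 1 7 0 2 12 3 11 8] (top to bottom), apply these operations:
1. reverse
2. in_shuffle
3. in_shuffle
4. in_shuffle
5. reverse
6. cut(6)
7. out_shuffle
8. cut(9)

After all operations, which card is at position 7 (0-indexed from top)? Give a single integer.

Answer: 1

Derivation:
After op 1 (reverse): [8 11 3 12 2 0 7 1 6 4 5 9 10]
After op 2 (in_shuffle): [7 8 1 11 6 3 4 12 5 2 9 0 10]
After op 3 (in_shuffle): [4 7 12 8 5 1 2 11 9 6 0 3 10]
After op 4 (in_shuffle): [2 4 11 7 9 12 6 8 0 5 3 1 10]
After op 5 (reverse): [10 1 3 5 0 8 6 12 9 7 11 4 2]
After op 6 (cut(6)): [6 12 9 7 11 4 2 10 1 3 5 0 8]
After op 7 (out_shuffle): [6 10 12 1 9 3 7 5 11 0 4 8 2]
After op 8 (cut(9)): [0 4 8 2 6 10 12 1 9 3 7 5 11]
Position 7: card 1.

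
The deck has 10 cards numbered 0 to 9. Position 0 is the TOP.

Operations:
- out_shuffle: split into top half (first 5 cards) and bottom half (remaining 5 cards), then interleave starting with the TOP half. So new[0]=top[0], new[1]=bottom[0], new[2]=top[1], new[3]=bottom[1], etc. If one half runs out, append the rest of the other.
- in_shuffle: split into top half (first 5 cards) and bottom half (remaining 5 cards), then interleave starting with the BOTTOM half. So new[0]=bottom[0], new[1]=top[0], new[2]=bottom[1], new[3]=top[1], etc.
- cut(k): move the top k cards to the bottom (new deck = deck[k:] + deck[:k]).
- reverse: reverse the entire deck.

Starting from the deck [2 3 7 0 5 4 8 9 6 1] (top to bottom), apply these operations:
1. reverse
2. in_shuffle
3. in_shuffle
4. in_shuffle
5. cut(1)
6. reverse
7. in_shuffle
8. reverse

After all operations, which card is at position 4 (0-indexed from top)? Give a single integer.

Answer: 7

Derivation:
After op 1 (reverse): [1 6 9 8 4 5 0 7 3 2]
After op 2 (in_shuffle): [5 1 0 6 7 9 3 8 2 4]
After op 3 (in_shuffle): [9 5 3 1 8 0 2 6 4 7]
After op 4 (in_shuffle): [0 9 2 5 6 3 4 1 7 8]
After op 5 (cut(1)): [9 2 5 6 3 4 1 7 8 0]
After op 6 (reverse): [0 8 7 1 4 3 6 5 2 9]
After op 7 (in_shuffle): [3 0 6 8 5 7 2 1 9 4]
After op 8 (reverse): [4 9 1 2 7 5 8 6 0 3]
Position 4: card 7.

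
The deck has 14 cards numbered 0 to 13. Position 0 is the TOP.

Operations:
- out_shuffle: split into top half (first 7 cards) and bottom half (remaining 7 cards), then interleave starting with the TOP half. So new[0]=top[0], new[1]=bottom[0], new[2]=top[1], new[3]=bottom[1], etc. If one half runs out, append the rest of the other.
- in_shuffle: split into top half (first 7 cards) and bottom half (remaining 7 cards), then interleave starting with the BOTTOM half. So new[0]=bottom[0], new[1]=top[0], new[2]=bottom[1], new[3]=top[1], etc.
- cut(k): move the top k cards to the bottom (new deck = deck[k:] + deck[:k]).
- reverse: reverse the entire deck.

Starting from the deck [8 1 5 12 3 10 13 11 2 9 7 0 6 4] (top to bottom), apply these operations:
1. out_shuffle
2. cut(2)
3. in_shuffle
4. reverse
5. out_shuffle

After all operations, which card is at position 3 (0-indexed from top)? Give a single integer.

Answer: 5

Derivation:
After op 1 (out_shuffle): [8 11 1 2 5 9 12 7 3 0 10 6 13 4]
After op 2 (cut(2)): [1 2 5 9 12 7 3 0 10 6 13 4 8 11]
After op 3 (in_shuffle): [0 1 10 2 6 5 13 9 4 12 8 7 11 3]
After op 4 (reverse): [3 11 7 8 12 4 9 13 5 6 2 10 1 0]
After op 5 (out_shuffle): [3 13 11 5 7 6 8 2 12 10 4 1 9 0]
Position 3: card 5.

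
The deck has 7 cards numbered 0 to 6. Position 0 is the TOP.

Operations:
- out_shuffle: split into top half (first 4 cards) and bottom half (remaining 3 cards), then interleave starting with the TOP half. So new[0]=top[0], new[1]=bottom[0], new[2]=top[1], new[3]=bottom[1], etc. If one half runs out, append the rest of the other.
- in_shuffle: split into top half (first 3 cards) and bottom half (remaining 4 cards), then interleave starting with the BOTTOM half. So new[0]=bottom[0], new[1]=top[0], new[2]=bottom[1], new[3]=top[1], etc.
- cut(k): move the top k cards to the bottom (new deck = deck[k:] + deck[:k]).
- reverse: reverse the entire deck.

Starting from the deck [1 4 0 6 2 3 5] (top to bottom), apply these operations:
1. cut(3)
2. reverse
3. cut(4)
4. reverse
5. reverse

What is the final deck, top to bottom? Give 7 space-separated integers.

After op 1 (cut(3)): [6 2 3 5 1 4 0]
After op 2 (reverse): [0 4 1 5 3 2 6]
After op 3 (cut(4)): [3 2 6 0 4 1 5]
After op 4 (reverse): [5 1 4 0 6 2 3]
After op 5 (reverse): [3 2 6 0 4 1 5]

Answer: 3 2 6 0 4 1 5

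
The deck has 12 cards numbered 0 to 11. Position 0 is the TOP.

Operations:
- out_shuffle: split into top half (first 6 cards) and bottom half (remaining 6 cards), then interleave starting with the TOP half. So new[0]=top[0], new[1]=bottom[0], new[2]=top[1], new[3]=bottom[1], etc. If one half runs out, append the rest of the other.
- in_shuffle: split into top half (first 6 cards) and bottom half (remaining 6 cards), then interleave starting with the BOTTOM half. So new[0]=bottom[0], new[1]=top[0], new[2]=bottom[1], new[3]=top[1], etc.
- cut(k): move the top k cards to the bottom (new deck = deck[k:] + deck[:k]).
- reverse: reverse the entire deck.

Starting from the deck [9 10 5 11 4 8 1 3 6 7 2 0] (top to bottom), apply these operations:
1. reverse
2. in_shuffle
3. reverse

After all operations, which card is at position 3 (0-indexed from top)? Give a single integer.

After op 1 (reverse): [0 2 7 6 3 1 8 4 11 5 10 9]
After op 2 (in_shuffle): [8 0 4 2 11 7 5 6 10 3 9 1]
After op 3 (reverse): [1 9 3 10 6 5 7 11 2 4 0 8]
Position 3: card 10.

Answer: 10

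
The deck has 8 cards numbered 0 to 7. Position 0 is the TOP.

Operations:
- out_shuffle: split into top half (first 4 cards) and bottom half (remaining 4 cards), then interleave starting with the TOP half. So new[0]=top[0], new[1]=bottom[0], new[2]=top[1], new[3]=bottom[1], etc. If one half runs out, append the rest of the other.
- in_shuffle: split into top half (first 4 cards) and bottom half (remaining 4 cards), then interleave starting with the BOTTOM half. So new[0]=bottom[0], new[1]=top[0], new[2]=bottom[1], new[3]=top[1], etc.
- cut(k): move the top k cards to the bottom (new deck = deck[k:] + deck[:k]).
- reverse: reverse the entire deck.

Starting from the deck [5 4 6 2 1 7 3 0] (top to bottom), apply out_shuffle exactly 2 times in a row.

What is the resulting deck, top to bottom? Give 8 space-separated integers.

Answer: 5 6 1 3 4 2 7 0

Derivation:
After op 1 (out_shuffle): [5 1 4 7 6 3 2 0]
After op 2 (out_shuffle): [5 6 1 3 4 2 7 0]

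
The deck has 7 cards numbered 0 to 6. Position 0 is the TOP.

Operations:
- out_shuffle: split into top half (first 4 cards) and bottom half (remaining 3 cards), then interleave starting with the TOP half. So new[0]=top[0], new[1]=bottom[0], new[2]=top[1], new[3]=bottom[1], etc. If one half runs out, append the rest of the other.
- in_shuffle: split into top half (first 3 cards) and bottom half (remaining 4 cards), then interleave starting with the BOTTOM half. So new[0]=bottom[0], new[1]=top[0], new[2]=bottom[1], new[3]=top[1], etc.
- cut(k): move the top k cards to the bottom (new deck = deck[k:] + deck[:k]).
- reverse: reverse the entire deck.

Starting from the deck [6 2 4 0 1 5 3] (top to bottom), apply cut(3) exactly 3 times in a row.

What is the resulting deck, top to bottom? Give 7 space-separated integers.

Answer: 4 0 1 5 3 6 2

Derivation:
After op 1 (cut(3)): [0 1 5 3 6 2 4]
After op 2 (cut(3)): [3 6 2 4 0 1 5]
After op 3 (cut(3)): [4 0 1 5 3 6 2]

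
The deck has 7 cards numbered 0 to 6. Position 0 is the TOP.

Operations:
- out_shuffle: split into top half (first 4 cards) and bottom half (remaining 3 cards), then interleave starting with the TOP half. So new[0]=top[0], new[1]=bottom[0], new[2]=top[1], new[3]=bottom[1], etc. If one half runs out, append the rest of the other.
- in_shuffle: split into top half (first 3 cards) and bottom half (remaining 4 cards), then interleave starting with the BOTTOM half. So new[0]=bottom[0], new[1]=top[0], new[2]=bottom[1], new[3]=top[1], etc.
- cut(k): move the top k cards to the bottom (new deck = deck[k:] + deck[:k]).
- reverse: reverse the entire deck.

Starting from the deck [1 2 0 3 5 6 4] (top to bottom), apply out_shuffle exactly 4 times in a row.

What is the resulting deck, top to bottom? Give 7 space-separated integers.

Answer: 1 5 2 6 0 4 3

Derivation:
After op 1 (out_shuffle): [1 5 2 6 0 4 3]
After op 2 (out_shuffle): [1 0 5 4 2 3 6]
After op 3 (out_shuffle): [1 2 0 3 5 6 4]
After op 4 (out_shuffle): [1 5 2 6 0 4 3]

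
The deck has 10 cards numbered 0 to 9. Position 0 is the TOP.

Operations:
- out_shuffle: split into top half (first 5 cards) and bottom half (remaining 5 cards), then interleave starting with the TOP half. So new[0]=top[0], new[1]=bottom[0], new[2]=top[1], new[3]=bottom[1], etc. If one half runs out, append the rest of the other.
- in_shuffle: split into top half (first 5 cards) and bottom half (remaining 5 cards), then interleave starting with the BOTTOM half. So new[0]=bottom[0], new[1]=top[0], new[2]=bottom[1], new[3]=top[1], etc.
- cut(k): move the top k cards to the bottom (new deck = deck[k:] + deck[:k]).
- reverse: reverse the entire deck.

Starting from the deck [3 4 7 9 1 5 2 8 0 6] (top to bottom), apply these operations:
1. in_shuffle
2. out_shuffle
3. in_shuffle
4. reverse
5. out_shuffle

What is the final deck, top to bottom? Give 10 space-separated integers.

After op 1 (in_shuffle): [5 3 2 4 8 7 0 9 6 1]
After op 2 (out_shuffle): [5 7 3 0 2 9 4 6 8 1]
After op 3 (in_shuffle): [9 5 4 7 6 3 8 0 1 2]
After op 4 (reverse): [2 1 0 8 3 6 7 4 5 9]
After op 5 (out_shuffle): [2 6 1 7 0 4 8 5 3 9]

Answer: 2 6 1 7 0 4 8 5 3 9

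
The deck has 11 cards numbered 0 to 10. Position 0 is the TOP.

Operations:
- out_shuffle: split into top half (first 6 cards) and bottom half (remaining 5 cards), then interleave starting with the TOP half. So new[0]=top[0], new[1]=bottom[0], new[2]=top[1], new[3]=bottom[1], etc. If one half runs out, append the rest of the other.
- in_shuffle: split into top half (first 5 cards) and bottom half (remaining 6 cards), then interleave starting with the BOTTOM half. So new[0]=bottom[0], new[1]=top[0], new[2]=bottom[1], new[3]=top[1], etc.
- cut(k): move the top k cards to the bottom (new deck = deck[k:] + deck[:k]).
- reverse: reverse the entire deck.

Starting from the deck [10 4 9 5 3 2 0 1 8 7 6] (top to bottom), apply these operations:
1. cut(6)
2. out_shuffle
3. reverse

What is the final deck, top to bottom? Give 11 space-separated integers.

Answer: 10 2 6 3 7 5 8 9 1 4 0

Derivation:
After op 1 (cut(6)): [0 1 8 7 6 10 4 9 5 3 2]
After op 2 (out_shuffle): [0 4 1 9 8 5 7 3 6 2 10]
After op 3 (reverse): [10 2 6 3 7 5 8 9 1 4 0]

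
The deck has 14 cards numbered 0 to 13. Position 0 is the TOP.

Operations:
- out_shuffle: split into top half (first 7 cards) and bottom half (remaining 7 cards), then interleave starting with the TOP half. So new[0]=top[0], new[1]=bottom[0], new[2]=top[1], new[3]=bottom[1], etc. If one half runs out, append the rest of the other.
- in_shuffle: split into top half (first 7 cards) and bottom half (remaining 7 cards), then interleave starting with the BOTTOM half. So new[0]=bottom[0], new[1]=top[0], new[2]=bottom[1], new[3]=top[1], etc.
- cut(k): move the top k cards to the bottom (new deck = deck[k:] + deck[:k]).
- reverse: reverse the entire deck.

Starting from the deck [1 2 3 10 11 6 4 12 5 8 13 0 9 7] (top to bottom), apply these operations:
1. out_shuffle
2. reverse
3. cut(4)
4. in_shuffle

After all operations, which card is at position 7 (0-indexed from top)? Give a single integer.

Answer: 10

Derivation:
After op 1 (out_shuffle): [1 12 2 5 3 8 10 13 11 0 6 9 4 7]
After op 2 (reverse): [7 4 9 6 0 11 13 10 8 3 5 2 12 1]
After op 3 (cut(4)): [0 11 13 10 8 3 5 2 12 1 7 4 9 6]
After op 4 (in_shuffle): [2 0 12 11 1 13 7 10 4 8 9 3 6 5]
Position 7: card 10.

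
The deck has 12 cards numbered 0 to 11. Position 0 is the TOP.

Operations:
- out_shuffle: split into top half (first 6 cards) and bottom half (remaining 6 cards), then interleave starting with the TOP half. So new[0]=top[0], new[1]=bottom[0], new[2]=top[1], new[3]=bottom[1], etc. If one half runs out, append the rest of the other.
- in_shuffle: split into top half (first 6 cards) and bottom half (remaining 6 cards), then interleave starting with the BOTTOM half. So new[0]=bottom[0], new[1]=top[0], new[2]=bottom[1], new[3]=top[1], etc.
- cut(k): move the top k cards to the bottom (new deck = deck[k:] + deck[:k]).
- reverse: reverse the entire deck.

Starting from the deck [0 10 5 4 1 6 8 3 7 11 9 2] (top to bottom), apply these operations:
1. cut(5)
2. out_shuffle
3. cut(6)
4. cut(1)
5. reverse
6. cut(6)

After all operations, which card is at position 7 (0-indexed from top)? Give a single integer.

After op 1 (cut(5)): [6 8 3 7 11 9 2 0 10 5 4 1]
After op 2 (out_shuffle): [6 2 8 0 3 10 7 5 11 4 9 1]
After op 3 (cut(6)): [7 5 11 4 9 1 6 2 8 0 3 10]
After op 4 (cut(1)): [5 11 4 9 1 6 2 8 0 3 10 7]
After op 5 (reverse): [7 10 3 0 8 2 6 1 9 4 11 5]
After op 6 (cut(6)): [6 1 9 4 11 5 7 10 3 0 8 2]
Position 7: card 10.

Answer: 10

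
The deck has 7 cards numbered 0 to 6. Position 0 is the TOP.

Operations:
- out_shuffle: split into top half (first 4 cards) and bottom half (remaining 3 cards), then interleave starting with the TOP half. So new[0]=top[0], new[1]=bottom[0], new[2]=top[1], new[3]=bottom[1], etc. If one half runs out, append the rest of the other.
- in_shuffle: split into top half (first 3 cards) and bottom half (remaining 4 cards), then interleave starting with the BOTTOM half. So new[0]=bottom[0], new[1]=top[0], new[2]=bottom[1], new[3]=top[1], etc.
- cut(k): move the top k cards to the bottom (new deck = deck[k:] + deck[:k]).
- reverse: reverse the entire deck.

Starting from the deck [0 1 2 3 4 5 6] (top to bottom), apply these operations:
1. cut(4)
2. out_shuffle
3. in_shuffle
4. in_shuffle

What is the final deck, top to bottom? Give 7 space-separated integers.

Answer: 1 2 3 4 5 6 0

Derivation:
After op 1 (cut(4)): [4 5 6 0 1 2 3]
After op 2 (out_shuffle): [4 1 5 2 6 3 0]
After op 3 (in_shuffle): [2 4 6 1 3 5 0]
After op 4 (in_shuffle): [1 2 3 4 5 6 0]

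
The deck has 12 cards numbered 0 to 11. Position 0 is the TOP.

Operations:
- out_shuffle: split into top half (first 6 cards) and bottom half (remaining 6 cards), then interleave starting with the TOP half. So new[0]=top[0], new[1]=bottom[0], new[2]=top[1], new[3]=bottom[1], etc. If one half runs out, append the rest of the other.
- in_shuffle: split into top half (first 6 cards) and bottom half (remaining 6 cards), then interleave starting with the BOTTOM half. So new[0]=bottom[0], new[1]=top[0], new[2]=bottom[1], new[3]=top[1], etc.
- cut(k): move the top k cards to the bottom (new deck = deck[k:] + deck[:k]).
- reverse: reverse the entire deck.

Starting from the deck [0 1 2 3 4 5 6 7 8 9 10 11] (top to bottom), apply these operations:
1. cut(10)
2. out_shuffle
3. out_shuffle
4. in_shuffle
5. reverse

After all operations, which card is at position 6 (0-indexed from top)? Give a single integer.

Answer: 4

Derivation:
After op 1 (cut(10)): [10 11 0 1 2 3 4 5 6 7 8 9]
After op 2 (out_shuffle): [10 4 11 5 0 6 1 7 2 8 3 9]
After op 3 (out_shuffle): [10 1 4 7 11 2 5 8 0 3 6 9]
After op 4 (in_shuffle): [5 10 8 1 0 4 3 7 6 11 9 2]
After op 5 (reverse): [2 9 11 6 7 3 4 0 1 8 10 5]
Position 6: card 4.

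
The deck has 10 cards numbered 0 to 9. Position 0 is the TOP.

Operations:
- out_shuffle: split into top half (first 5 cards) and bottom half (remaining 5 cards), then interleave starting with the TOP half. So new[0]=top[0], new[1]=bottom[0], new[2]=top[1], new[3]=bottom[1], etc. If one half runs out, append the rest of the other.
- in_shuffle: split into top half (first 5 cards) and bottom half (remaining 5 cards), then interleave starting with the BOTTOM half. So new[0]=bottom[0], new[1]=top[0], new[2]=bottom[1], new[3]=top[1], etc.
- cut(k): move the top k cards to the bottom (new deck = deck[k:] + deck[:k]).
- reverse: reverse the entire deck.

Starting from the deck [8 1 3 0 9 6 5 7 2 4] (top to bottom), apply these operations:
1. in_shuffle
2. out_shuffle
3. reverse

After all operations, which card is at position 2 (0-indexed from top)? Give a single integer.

After op 1 (in_shuffle): [6 8 5 1 7 3 2 0 4 9]
After op 2 (out_shuffle): [6 3 8 2 5 0 1 4 7 9]
After op 3 (reverse): [9 7 4 1 0 5 2 8 3 6]
Position 2: card 4.

Answer: 4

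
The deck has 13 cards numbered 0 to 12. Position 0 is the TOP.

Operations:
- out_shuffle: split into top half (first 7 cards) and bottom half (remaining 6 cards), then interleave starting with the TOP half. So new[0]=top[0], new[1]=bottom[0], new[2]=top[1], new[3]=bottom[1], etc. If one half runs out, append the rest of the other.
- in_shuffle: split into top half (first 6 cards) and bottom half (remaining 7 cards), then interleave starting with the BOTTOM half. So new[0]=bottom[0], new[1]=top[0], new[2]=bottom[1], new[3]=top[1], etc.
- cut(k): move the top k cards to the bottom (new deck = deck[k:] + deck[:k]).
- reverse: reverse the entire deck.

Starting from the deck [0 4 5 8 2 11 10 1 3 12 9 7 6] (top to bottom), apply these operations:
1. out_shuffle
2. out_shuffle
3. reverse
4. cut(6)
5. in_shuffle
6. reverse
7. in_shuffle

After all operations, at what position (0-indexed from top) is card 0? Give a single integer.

After op 1 (out_shuffle): [0 1 4 3 5 12 8 9 2 7 11 6 10]
After op 2 (out_shuffle): [0 9 1 2 4 7 3 11 5 6 12 10 8]
After op 3 (reverse): [8 10 12 6 5 11 3 7 4 2 1 9 0]
After op 4 (cut(6)): [3 7 4 2 1 9 0 8 10 12 6 5 11]
After op 5 (in_shuffle): [0 3 8 7 10 4 12 2 6 1 5 9 11]
After op 6 (reverse): [11 9 5 1 6 2 12 4 10 7 8 3 0]
After op 7 (in_shuffle): [12 11 4 9 10 5 7 1 8 6 3 2 0]
Card 0 is at position 12.

Answer: 12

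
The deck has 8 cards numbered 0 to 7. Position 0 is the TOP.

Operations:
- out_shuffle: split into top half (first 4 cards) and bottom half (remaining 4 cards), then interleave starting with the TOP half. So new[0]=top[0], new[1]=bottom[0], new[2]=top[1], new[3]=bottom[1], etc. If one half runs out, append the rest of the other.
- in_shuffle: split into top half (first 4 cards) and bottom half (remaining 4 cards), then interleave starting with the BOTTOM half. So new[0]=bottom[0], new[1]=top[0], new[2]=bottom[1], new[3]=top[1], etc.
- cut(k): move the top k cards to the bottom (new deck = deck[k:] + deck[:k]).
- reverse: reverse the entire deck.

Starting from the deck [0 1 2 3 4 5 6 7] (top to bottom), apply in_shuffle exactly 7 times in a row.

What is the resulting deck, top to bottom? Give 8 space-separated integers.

After op 1 (in_shuffle): [4 0 5 1 6 2 7 3]
After op 2 (in_shuffle): [6 4 2 0 7 5 3 1]
After op 3 (in_shuffle): [7 6 5 4 3 2 1 0]
After op 4 (in_shuffle): [3 7 2 6 1 5 0 4]
After op 5 (in_shuffle): [1 3 5 7 0 2 4 6]
After op 6 (in_shuffle): [0 1 2 3 4 5 6 7]
After op 7 (in_shuffle): [4 0 5 1 6 2 7 3]

Answer: 4 0 5 1 6 2 7 3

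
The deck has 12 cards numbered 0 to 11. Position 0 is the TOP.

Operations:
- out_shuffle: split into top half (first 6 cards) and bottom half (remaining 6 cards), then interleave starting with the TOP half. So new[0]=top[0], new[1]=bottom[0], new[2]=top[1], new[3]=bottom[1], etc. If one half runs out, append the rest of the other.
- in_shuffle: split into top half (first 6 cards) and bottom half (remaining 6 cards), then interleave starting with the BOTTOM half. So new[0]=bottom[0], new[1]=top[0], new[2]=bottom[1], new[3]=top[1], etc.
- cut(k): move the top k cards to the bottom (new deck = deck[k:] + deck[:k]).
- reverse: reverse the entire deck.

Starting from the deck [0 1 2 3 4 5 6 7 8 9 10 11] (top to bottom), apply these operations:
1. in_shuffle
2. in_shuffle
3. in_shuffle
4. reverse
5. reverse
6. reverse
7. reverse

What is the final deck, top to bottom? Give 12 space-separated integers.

After op 1 (in_shuffle): [6 0 7 1 8 2 9 3 10 4 11 5]
After op 2 (in_shuffle): [9 6 3 0 10 7 4 1 11 8 5 2]
After op 3 (in_shuffle): [4 9 1 6 11 3 8 0 5 10 2 7]
After op 4 (reverse): [7 2 10 5 0 8 3 11 6 1 9 4]
After op 5 (reverse): [4 9 1 6 11 3 8 0 5 10 2 7]
After op 6 (reverse): [7 2 10 5 0 8 3 11 6 1 9 4]
After op 7 (reverse): [4 9 1 6 11 3 8 0 5 10 2 7]

Answer: 4 9 1 6 11 3 8 0 5 10 2 7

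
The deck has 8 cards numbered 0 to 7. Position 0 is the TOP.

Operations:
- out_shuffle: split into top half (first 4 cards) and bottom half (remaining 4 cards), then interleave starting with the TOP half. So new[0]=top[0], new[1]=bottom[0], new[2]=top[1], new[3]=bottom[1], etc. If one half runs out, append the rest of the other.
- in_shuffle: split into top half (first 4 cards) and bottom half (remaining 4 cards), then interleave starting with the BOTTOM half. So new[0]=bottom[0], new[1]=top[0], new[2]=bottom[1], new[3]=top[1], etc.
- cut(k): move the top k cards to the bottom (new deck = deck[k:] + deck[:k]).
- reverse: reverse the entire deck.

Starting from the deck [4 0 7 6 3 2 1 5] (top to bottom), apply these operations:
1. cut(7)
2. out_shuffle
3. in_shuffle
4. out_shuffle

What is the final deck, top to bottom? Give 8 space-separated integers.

Answer: 0 7 5 4 2 1 6 3

Derivation:
After op 1 (cut(7)): [5 4 0 7 6 3 2 1]
After op 2 (out_shuffle): [5 6 4 3 0 2 7 1]
After op 3 (in_shuffle): [0 5 2 6 7 4 1 3]
After op 4 (out_shuffle): [0 7 5 4 2 1 6 3]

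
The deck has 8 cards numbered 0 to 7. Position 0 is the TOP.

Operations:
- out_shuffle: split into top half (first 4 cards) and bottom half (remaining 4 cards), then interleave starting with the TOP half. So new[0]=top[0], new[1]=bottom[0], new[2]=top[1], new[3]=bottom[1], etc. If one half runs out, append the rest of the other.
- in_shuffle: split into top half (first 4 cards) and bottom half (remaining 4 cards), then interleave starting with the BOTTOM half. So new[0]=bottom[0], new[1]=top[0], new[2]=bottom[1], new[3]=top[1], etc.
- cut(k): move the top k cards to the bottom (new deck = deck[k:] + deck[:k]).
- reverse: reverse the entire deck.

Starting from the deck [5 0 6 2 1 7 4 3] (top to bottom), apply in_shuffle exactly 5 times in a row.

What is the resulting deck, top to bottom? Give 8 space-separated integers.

Answer: 0 2 7 3 5 6 1 4

Derivation:
After op 1 (in_shuffle): [1 5 7 0 4 6 3 2]
After op 2 (in_shuffle): [4 1 6 5 3 7 2 0]
After op 3 (in_shuffle): [3 4 7 1 2 6 0 5]
After op 4 (in_shuffle): [2 3 6 4 0 7 5 1]
After op 5 (in_shuffle): [0 2 7 3 5 6 1 4]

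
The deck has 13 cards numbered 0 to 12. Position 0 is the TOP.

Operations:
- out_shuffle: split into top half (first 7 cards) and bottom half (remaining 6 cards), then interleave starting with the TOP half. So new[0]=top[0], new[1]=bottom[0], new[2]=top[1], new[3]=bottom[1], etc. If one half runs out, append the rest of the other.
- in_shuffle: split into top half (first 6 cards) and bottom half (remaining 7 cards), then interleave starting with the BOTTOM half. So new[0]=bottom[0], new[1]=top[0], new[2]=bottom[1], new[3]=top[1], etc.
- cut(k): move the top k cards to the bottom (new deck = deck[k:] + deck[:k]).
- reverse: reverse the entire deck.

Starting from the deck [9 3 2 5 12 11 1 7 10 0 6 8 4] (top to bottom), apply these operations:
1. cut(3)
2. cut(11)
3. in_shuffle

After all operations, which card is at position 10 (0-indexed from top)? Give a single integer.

After op 1 (cut(3)): [5 12 11 1 7 10 0 6 8 4 9 3 2]
After op 2 (cut(11)): [3 2 5 12 11 1 7 10 0 6 8 4 9]
After op 3 (in_shuffle): [7 3 10 2 0 5 6 12 8 11 4 1 9]
Position 10: card 4.

Answer: 4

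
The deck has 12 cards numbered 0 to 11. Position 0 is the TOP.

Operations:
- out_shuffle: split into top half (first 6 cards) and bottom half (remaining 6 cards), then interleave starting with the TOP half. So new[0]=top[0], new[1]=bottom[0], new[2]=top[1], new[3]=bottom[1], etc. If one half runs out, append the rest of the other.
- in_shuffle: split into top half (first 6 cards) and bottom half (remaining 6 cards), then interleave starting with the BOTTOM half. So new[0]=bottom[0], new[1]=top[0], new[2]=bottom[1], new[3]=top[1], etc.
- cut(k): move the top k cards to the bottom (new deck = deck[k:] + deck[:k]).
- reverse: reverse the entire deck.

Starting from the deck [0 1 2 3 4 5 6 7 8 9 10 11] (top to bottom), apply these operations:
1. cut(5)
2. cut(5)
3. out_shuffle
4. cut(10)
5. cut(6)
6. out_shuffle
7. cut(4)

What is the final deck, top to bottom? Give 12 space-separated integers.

After op 1 (cut(5)): [5 6 7 8 9 10 11 0 1 2 3 4]
After op 2 (cut(5)): [10 11 0 1 2 3 4 5 6 7 8 9]
After op 3 (out_shuffle): [10 4 11 5 0 6 1 7 2 8 3 9]
After op 4 (cut(10)): [3 9 10 4 11 5 0 6 1 7 2 8]
After op 5 (cut(6)): [0 6 1 7 2 8 3 9 10 4 11 5]
After op 6 (out_shuffle): [0 3 6 9 1 10 7 4 2 11 8 5]
After op 7 (cut(4)): [1 10 7 4 2 11 8 5 0 3 6 9]

Answer: 1 10 7 4 2 11 8 5 0 3 6 9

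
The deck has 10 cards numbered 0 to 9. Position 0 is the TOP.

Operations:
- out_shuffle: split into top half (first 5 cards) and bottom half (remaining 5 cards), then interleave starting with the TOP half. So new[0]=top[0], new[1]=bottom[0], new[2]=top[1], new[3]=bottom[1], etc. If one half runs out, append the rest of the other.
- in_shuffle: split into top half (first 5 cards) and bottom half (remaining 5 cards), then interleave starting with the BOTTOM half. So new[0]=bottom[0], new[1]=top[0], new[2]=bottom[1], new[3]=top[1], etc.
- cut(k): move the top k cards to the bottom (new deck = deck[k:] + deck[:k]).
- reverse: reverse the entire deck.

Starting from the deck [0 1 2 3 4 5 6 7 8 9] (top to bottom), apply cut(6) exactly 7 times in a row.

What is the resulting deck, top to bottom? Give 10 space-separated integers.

After op 1 (cut(6)): [6 7 8 9 0 1 2 3 4 5]
After op 2 (cut(6)): [2 3 4 5 6 7 8 9 0 1]
After op 3 (cut(6)): [8 9 0 1 2 3 4 5 6 7]
After op 4 (cut(6)): [4 5 6 7 8 9 0 1 2 3]
After op 5 (cut(6)): [0 1 2 3 4 5 6 7 8 9]
After op 6 (cut(6)): [6 7 8 9 0 1 2 3 4 5]
After op 7 (cut(6)): [2 3 4 5 6 7 8 9 0 1]

Answer: 2 3 4 5 6 7 8 9 0 1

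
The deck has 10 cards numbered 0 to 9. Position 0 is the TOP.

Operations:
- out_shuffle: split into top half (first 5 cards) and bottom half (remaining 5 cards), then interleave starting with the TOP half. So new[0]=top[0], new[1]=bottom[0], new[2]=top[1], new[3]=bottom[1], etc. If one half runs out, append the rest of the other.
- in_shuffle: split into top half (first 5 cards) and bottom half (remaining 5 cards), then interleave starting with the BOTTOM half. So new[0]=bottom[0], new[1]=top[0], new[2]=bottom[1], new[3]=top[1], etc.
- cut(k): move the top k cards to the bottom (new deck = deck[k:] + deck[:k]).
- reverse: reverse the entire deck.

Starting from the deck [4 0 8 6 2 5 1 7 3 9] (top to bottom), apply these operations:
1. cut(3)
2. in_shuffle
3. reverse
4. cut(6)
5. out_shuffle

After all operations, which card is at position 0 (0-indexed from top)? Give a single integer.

After op 1 (cut(3)): [6 2 5 1 7 3 9 4 0 8]
After op 2 (in_shuffle): [3 6 9 2 4 5 0 1 8 7]
After op 3 (reverse): [7 8 1 0 5 4 2 9 6 3]
After op 4 (cut(6)): [2 9 6 3 7 8 1 0 5 4]
After op 5 (out_shuffle): [2 8 9 1 6 0 3 5 7 4]
Position 0: card 2.

Answer: 2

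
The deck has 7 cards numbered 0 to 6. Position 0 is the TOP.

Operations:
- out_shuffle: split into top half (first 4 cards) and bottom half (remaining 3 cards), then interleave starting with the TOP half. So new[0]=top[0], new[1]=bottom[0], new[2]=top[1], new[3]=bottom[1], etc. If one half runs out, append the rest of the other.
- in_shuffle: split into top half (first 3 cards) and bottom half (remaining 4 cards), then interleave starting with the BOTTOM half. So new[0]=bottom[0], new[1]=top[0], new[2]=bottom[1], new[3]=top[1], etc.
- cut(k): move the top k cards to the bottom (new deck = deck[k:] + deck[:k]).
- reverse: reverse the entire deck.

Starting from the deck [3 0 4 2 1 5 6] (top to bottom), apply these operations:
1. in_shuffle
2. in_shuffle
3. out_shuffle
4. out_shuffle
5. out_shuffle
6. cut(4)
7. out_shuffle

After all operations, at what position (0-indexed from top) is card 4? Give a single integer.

Answer: 0

Derivation:
After op 1 (in_shuffle): [2 3 1 0 5 4 6]
After op 2 (in_shuffle): [0 2 5 3 4 1 6]
After op 3 (out_shuffle): [0 4 2 1 5 6 3]
After op 4 (out_shuffle): [0 5 4 6 2 3 1]
After op 5 (out_shuffle): [0 2 5 3 4 1 6]
After op 6 (cut(4)): [4 1 6 0 2 5 3]
After op 7 (out_shuffle): [4 2 1 5 6 3 0]
Card 4 is at position 0.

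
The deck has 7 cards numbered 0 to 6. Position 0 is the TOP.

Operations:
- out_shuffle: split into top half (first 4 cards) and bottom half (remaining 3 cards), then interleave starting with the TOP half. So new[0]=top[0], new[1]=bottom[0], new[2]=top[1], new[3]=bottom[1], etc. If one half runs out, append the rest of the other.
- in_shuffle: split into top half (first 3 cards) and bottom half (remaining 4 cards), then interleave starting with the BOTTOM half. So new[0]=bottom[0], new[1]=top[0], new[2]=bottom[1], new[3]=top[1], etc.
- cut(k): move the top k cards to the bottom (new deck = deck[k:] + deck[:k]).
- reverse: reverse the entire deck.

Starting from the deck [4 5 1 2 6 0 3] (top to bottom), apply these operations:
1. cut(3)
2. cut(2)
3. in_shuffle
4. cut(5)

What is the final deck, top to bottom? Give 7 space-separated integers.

After op 1 (cut(3)): [2 6 0 3 4 5 1]
After op 2 (cut(2)): [0 3 4 5 1 2 6]
After op 3 (in_shuffle): [5 0 1 3 2 4 6]
After op 4 (cut(5)): [4 6 5 0 1 3 2]

Answer: 4 6 5 0 1 3 2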